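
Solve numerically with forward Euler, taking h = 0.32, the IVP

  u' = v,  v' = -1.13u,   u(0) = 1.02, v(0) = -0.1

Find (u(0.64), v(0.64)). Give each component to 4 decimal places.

Euler on (u,v): u_{n+1} = u_n + h·u', v_{n+1} = v_n + h·v'.
0.000000: (1.020000, -0.100000); f=(-0.100000, -1.152600) → (0.988000, -0.468832)
0.320000: (0.988000, -0.468832); f=(-0.468832, -1.116440) → (0.837974, -0.826093)
(u(0.64), v(0.64)) ≈ (0.8380, -0.8261)

0.8380, -0.8261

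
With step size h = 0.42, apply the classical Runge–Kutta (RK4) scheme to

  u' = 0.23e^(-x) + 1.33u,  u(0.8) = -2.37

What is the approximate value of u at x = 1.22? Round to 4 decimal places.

RK4: k1 = f(x_n, u_n); k2 = f(x_n + h/2, u_n + (h/2)·k1); k3 = f(x_n + h/2, u_n + (h/2)·k2); k4 = f(x_n + h, u_n + h·k3); u_{n+1} = u_n + (h/6)·(k1 + 2k2 + 2k3 + k4).
x=0.800000, u=-2.370000:
  k1 = f(0.800000, -2.370000) = -3.048754
  k2 = f(1.010000, -3.010238) = -3.919847
  k3 = f(1.010000, -3.193168) = -4.163143
  k4 = f(1.220000, -4.118520) = -5.409729
  u ← -2.370000 + (0.42/6)·(k1 + 2k2 + 2k3 + k4) = -4.093712
u(1.22) ≈ -4.0937

-4.0937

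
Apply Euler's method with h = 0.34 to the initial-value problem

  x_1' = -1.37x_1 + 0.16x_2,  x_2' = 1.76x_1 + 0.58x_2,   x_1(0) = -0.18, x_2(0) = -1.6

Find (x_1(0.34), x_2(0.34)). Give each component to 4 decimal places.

Euler on (x_1,x_2): x_1_{n+1} = x_1_n + h·x_1', x_2_{n+1} = x_2_n + h·x_2'.
0.000000: (-0.180000, -1.600000); f=(-0.009400, -1.244800) → (-0.183196, -2.023232)
(x_1(0.34), x_2(0.34)) ≈ (-0.1832, -2.0232)

-0.1832, -2.0232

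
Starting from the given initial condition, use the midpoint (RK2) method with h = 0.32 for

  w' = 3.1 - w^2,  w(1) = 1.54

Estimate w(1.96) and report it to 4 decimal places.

1.7341

Midpoint: k1 = f(x_n, w_n); k2 = f(x_n + h/2, w_n + (h/2)·k1); w_{n+1} = w_n + h·k2.
x=1.000000, w=1.540000:
  k1 = f(1.000000, 1.540000) = 0.728400
  k2 = f(1.160000, 1.656544) = 0.355862
  w ← 1.540000 + 0.32·0.355862 = 1.653876
x=1.320000, w=1.653876:
  k1 = f(1.320000, 1.653876) = 0.364695
  k2 = f(1.480000, 1.712227) = 0.168279
  w ← 1.653876 + 0.32·0.168279 = 1.707725
x=1.640000, w=1.707725:
  k1 = f(1.640000, 1.707725) = 0.183675
  k2 = f(1.800000, 1.737113) = 0.082438
  w ← 1.707725 + 0.32·0.082438 = 1.734105
w(1.96) ≈ 1.7341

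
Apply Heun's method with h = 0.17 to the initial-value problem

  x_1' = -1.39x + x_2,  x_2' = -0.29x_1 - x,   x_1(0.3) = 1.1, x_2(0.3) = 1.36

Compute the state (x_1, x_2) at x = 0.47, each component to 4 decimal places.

Heun on (x_1,x_2): k1 = f(x_n, state_n); k2 = f(x_n + h, state_n + h·k1); state_{n+1} = state_n + (h/2)·(k1 + k2).
0.300000: (1.100000, 1.360000)
  k1 = (0.943000, -0.619000)
  predictor → (1.260310, 1.254770)
  k2 = (0.601470, -0.835490)
  → (1.231280, 1.236368)
(x_1(0.47), x_2(0.47)) ≈ (1.2313, 1.2364)

1.2313, 1.2364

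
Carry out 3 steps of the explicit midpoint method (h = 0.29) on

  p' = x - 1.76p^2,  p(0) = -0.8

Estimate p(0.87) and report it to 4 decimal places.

-9.2600

Midpoint: k1 = f(x_n, p_n); k2 = f(x_n + h/2, p_n + (h/2)·k1); p_{n+1} = p_n + h·k2.
x=0.000000, p=-0.800000:
  k1 = f(0.000000, -0.800000) = -1.126400
  k2 = f(0.145000, -0.963328) = -1.488281
  p ← -0.800000 + 0.29·(-1.488281) = -1.231602
x=0.290000, p=-1.231602:
  k1 = f(0.290000, -1.231602) = -2.379643
  k2 = f(0.435000, -1.576650) = -3.940052
  p ← -1.231602 + 0.29·(-3.940052) = -2.374217
x=0.580000, p=-2.374217:
  k1 = f(0.580000, -2.374217) = -9.340952
  k2 = f(0.725000, -3.728655) = -23.744042
  p ← -2.374217 + 0.29·(-23.744042) = -9.259989
p(0.87) ≈ -9.2600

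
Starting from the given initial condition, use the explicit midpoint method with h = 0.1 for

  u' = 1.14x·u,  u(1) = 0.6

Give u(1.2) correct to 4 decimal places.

Midpoint: k1 = f(x_n, u_n); k2 = f(x_n + h/2, u_n + (h/2)·k1); u_{n+1} = u_n + h·k2.
x=1.000000, u=0.600000:
  k1 = f(1.000000, 0.600000) = 0.684000
  k2 = f(1.050000, 0.634200) = 0.759137
  u ← 0.600000 + 0.1·0.759137 = 0.675914
x=1.100000, u=0.675914:
  k1 = f(1.100000, 0.675914) = 0.847596
  k2 = f(1.150000, 0.718294) = 0.941683
  u ← 0.675914 + 0.1·0.941683 = 0.770082
u(1.2) ≈ 0.7701

0.7701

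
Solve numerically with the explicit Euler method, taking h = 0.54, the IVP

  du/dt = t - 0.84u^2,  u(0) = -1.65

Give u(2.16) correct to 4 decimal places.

-288.5730

Euler: u_{n+1} = u_n + h·f(t_n, u_n).
t=0.000000, u=-1.650000: f=-2.286900 → u ← -1.650000 + 0.54·(-2.286900) = -2.884926
t=0.540000, u=-2.884926: f=-6.451150 → u ← -2.884926 + 0.54·(-6.451150) = -6.368547
t=1.080000, u=-6.368547: f=-32.989050 → u ← -6.368547 + 0.54·(-32.989050) = -24.182634
t=1.620000, u=-24.182634: f=-489.611836 → u ← -24.182634 + 0.54·(-489.611836) = -288.573026
u(2.16) ≈ -288.5730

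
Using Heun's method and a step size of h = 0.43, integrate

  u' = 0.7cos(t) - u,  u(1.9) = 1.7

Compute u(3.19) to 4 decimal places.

Heun: k1 = f(t_n, u_n); k2 = f(t_n + h, u_n + h·k1); u_{n+1} = u_n + (h/2)·(k1 + k2).
t=1.900000, u=1.700000:
  k1 = f(1.900000, 1.700000) = -1.926303
  k2 = f(2.330000, 0.871690) = -1.353531
  u ← 1.700000 + (0.43/2)·(-1.926303 + (-1.353531)) = 0.994836
t=2.330000, u=0.994836:
  k1 = f(2.330000, 0.994836) = -1.476677
  k2 = f(2.760000, 0.359865) = -1.009516
  u ← 0.994836 + (0.43/2)·(-1.476677 + (-1.009516)) = 0.460304
t=2.760000, u=0.460304:
  k1 = f(2.760000, 0.460304) = -1.109955
  k2 = f(3.190000, -0.016976) = -0.682204
  u ← 0.460304 + (0.43/2)·(-1.109955 + (-0.682204)) = 0.074990
u(3.19) ≈ 0.0750

0.0750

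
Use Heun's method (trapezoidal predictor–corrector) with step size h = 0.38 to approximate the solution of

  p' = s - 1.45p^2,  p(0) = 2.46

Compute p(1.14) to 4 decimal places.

0.7656

Heun: k1 = f(s_n, p_n); k2 = f(s_n + h, p_n + h·k1); p_{n+1} = p_n + (h/2)·(k1 + k2).
s=0.000000, p=2.460000:
  k1 = f(0.000000, 2.460000) = -8.774820
  k2 = f(0.380000, -0.874432) = -0.728714
  p ← 2.460000 + (0.38/2)·(-8.774820 + (-0.728714)) = 0.654328
s=0.380000, p=0.654328:
  k1 = f(0.380000, 0.654328) = -0.240811
  k2 = f(0.760000, 0.562820) = 0.300689
  p ← 0.654328 + (0.38/2)·(-0.240811 + 0.300689) = 0.665705
s=0.760000, p=0.665705:
  k1 = f(0.760000, 0.665705) = 0.117413
  k2 = f(1.140000, 0.710322) = 0.408392
  p ← 0.665705 + (0.38/2)·(0.117413 + 0.408392) = 0.765608
p(1.14) ≈ 0.7656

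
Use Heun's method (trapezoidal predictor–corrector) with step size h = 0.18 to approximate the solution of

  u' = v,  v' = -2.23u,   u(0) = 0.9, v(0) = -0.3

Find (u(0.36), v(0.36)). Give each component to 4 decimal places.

0.6670, -0.9535

Heun on (u,v): k1 = f(t_n, state_n); k2 = f(t_n + h, state_n + h·k1); state_{n+1} = state_n + (h/2)·(k1 + k2).
0.000000: (0.900000, -0.300000)
  k1 = (-0.300000, -2.007000)
  predictor → (0.846000, -0.661260)
  k2 = (-0.661260, -1.886580)
  → (0.813487, -0.650422)
0.180000: (0.813487, -0.650422)
  k1 = (-0.650422, -1.814075)
  predictor → (0.696411, -0.976956)
  k2 = (-0.976956, -1.552996)
  → (0.667023, -0.953459)
(u(0.36), v(0.36)) ≈ (0.6670, -0.9535)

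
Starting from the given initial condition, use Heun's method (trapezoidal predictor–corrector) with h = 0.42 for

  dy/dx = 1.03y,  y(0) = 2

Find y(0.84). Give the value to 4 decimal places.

4.6584

Heun: k1 = f(x_n, y_n); k2 = f(x_n + h, y_n + h·k1); y_{n+1} = y_n + (h/2)·(k1 + k2).
x=0.000000, y=2.000000:
  k1 = f(0.000000, 2.000000) = 2.060000
  k2 = f(0.420000, 2.865200) = 2.951156
  y ← 2.000000 + (0.42/2)·(2.060000 + 2.951156) = 3.052343
x=0.420000, y=3.052343:
  k1 = f(0.420000, 3.052343) = 3.143913
  k2 = f(0.840000, 4.372786) = 4.503970
  y ← 3.052343 + (0.42/2)·(3.143913 + 4.503970) = 4.658398
y(0.84) ≈ 4.6584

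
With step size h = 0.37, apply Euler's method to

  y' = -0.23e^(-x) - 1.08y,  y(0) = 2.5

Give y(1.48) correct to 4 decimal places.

Euler: y_{n+1} = y_n + h·f(x_n, y_n).
x=0.000000, y=2.500000: f=-2.930000 → y ← 2.500000 + 0.37·(-2.930000) = 1.415900
x=0.370000, y=1.415900: f=-1.688041 → y ← 1.415900 + 0.37·(-1.688041) = 0.791325
x=0.740000, y=0.791325: f=-0.964367 → y ← 0.791325 + 0.37·(-0.964367) = 0.434509
x=1.110000, y=0.434509: f=-0.545068 → y ← 0.434509 + 0.37·(-0.545068) = 0.232834
y(1.48) ≈ 0.2328

0.2328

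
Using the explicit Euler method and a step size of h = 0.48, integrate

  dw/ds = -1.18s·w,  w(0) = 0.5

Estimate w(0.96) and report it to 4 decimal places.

0.3641

Euler: w_{n+1} = w_n + h·f(s_n, w_n).
s=0.000000, w=0.500000: f=0.000000 → w ← 0.500000 + 0.48·0.000000 = 0.500000
s=0.480000, w=0.500000: f=-0.283200 → w ← 0.500000 + 0.48·(-0.283200) = 0.364064
w(0.96) ≈ 0.3641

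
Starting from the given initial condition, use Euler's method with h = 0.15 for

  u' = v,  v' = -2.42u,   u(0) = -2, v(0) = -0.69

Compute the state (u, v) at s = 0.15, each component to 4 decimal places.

-2.1035, 0.0360

Euler on (u,v): u_{n+1} = u_n + h·u', v_{n+1} = v_n + h·v'.
0.000000: (-2.000000, -0.690000); f=(-0.690000, 4.840000) → (-2.103500, 0.036000)
(u(0.15), v(0.15)) ≈ (-2.1035, 0.0360)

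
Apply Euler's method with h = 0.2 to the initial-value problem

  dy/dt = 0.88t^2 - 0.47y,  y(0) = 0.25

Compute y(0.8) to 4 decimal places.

0.2631

Euler: y_{n+1} = y_n + h·f(t_n, y_n).
t=0.000000, y=0.250000: f=-0.117500 → y ← 0.250000 + 0.2·(-0.117500) = 0.226500
t=0.200000, y=0.226500: f=-0.071255 → y ← 0.226500 + 0.2·(-0.071255) = 0.212249
t=0.400000, y=0.212249: f=0.041043 → y ← 0.212249 + 0.2·0.041043 = 0.220458
t=0.600000, y=0.220458: f=0.213185 → y ← 0.220458 + 0.2·0.213185 = 0.263095
y(0.8) ≈ 0.2631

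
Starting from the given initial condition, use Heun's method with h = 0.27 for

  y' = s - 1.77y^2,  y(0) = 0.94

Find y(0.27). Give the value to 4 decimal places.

0.7013

Heun: k1 = f(s_n, y_n); k2 = f(s_n + h, y_n + h·k1); y_{n+1} = y_n + (h/2)·(k1 + k2).
s=0.000000, y=0.940000:
  k1 = f(0.000000, 0.940000) = -1.563972
  k2 = f(0.270000, 0.517728) = -0.204434
  y ← 0.940000 + (0.27/2)·(-1.563972 + (-0.204434)) = 0.701265
y(0.27) ≈ 0.7013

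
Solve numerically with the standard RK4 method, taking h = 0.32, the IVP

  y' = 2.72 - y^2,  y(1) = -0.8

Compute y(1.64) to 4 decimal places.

0.7939

RK4: k1 = f(x_n, y_n); k2 = f(x_n + h/2, y_n + (h/2)·k1); k3 = f(x_n + h/2, y_n + (h/2)·k2); k4 = f(x_n + h, y_n + h·k3); y_{n+1} = y_n + (h/6)·(k1 + 2k2 + 2k3 + k4).
x=1.000000, y=-0.800000:
  k1 = f(1.000000, -0.800000) = 2.080000
  k2 = f(1.160000, -0.467200) = 2.501724
  k3 = f(1.160000, -0.399724) = 2.560221
  k4 = f(1.320000, 0.019271) = 2.719629
  y ← -0.800000 + (0.32/6)·(k1 + 2k2 + 2k3 + k4) = -0.004079
x=1.320000, y=-0.004079:
  k1 = f(1.320000, -0.004079) = 2.719983
  k2 = f(1.480000, 0.431118) = 2.534137
  k3 = f(1.480000, 0.401383) = 2.558892
  k4 = f(1.640000, 0.814766) = 2.056156
  y ← -0.004079 + (0.32/6)·(k1 + 2k2 + 2k3 + k4) = 0.793905
y(1.64) ≈ 0.7939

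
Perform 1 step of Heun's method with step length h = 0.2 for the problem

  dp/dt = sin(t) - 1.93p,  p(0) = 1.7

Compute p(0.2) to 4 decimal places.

Heun: k1 = f(t_n, p_n); k2 = f(t_n + h, p_n + h·k1); p_{n+1} = p_n + (h/2)·(k1 + k2).
t=0.000000, p=1.700000:
  k1 = f(0.000000, 1.700000) = -3.281000
  k2 = f(0.200000, 1.043800) = -1.815865
  p ← 1.700000 + (0.2/2)·(-3.281000 + (-1.815865)) = 1.190314
p(0.2) ≈ 1.1903

1.1903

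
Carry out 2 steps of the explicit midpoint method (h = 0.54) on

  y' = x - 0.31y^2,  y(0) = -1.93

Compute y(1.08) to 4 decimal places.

Midpoint: k1 = f(x_n, y_n); k2 = f(x_n + h/2, y_n + (h/2)·k1); y_{n+1} = y_n + h·k2.
x=0.000000, y=-1.930000:
  k1 = f(0.000000, -1.930000) = -1.154719
  k2 = f(0.270000, -2.241774) = -1.287921
  y ← -1.930000 + 0.54·(-1.287921) = -2.625477
x=0.540000, y=-2.625477:
  k1 = f(0.540000, -2.625477) = -1.596871
  k2 = f(0.810000, -3.056632) = -2.086330
  y ← -2.625477 + 0.54·(-2.086330) = -3.752096
y(1.08) ≈ -3.7521

-3.7521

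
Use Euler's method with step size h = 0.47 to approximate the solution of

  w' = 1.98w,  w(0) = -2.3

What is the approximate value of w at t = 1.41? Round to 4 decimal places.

Euler: w_{n+1} = w_n + h·f(t_n, w_n).
t=0.000000, w=-2.300000: f=-4.554000 → w ← -2.300000 + 0.47·(-4.554000) = -4.440380
t=0.470000, w=-4.440380: f=-8.791952 → w ← -4.440380 + 0.47·(-8.791952) = -8.572598
t=0.940000, w=-8.572598: f=-16.973743 → w ← -8.572598 + 0.47·(-16.973743) = -16.550257
w(1.41) ≈ -16.5503

-16.5503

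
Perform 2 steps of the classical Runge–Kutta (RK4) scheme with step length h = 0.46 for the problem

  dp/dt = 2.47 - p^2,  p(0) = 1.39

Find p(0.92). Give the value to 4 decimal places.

1.5573

RK4: k1 = f(t_n, p_n); k2 = f(t_n + h/2, p_n + (h/2)·k1); k3 = f(t_n + h/2, p_n + (h/2)·k2); k4 = f(t_n + h, p_n + h·k3); p_{n+1} = p_n + (h/6)·(k1 + 2k2 + 2k3 + k4).
t=0.000000, p=1.390000:
  k1 = f(0.000000, 1.390000) = 0.537900
  k2 = f(0.230000, 1.513717) = 0.178661
  k3 = f(0.230000, 1.431092) = 0.421976
  k4 = f(0.460000, 1.584109) = -0.039401
  p ← 1.390000 + (0.46/6)·(k1 + 2k2 + 2k3 + k4) = 1.520316
t=0.460000, p=1.520316:
  k1 = f(0.460000, 1.520316) = 0.158640
  k2 = f(0.690000, 1.556803) = 0.046364
  k3 = f(0.690000, 1.530980) = 0.126101
  k4 = f(0.920000, 1.578322) = -0.021102
  p ← 1.520316 + (0.46/6)·(k1 + 2k2 + 2k3 + k4) = 1.557305
p(0.92) ≈ 1.5573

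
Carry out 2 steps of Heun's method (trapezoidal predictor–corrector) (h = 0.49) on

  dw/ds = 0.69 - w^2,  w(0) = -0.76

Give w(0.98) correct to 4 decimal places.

-0.5437

Heun: k1 = f(s_n, w_n); k2 = f(s_n + h, w_n + h·k1); w_{n+1} = w_n + (h/2)·(k1 + k2).
s=0.000000, w=-0.760000:
  k1 = f(0.000000, -0.760000) = 0.112400
  k2 = f(0.490000, -0.704924) = 0.193082
  w ← -0.760000 + (0.49/2)·(0.112400 + 0.193082) = -0.685157
s=0.490000, w=-0.685157:
  k1 = f(0.490000, -0.685157) = 0.220560
  k2 = f(0.980000, -0.577082) = 0.356976
  w ← -0.685157 + (0.49/2)·(0.220560 + 0.356976) = -0.543661
w(0.98) ≈ -0.5437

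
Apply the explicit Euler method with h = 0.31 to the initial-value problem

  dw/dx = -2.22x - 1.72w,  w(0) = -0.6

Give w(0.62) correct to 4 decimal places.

Euler: w_{n+1} = w_n + h·f(x_n, w_n).
x=0.000000, w=-0.600000: f=1.032000 → w ← -0.600000 + 0.31·1.032000 = -0.280080
x=0.310000, w=-0.280080: f=-0.206462 → w ← -0.280080 + 0.31·(-0.206462) = -0.344083
w(0.62) ≈ -0.3441

-0.3441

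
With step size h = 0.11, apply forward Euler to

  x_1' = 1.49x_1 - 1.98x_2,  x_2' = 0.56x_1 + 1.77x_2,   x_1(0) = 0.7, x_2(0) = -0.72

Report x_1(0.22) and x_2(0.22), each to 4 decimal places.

1.3087, -0.9163

Euler on (x_1,x_2): x_1_{n+1} = x_1_n + h·x_1', x_2_{n+1} = x_2_n + h·x_2'.
0.000000: (0.700000, -0.720000); f=(2.468600, -0.882400) → (0.971546, -0.817064)
0.110000: (0.971546, -0.817064); f=(3.065390, -0.902138) → (1.308739, -0.916299)
(x_1(0.22), x_2(0.22)) ≈ (1.3087, -0.9163)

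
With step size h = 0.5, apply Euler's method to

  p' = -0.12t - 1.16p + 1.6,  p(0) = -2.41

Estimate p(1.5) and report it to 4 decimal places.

Euler: p_{n+1} = p_n + h·f(t_n, p_n).
t=0.000000, p=-2.410000: f=4.395600 → p ← -2.410000 + 0.5·4.395600 = -0.212200
t=0.500000, p=-0.212200: f=1.786152 → p ← -0.212200 + 0.5·1.786152 = 0.680876
t=1.000000, p=0.680876: f=0.690184 → p ← 0.680876 + 0.5·0.690184 = 1.025968
p(1.5) ≈ 1.0260

1.0260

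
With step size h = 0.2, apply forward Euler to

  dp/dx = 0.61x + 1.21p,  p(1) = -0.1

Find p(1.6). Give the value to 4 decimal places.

Euler: p_{n+1} = p_n + h·f(x_n, p_n).
x=1.000000, p=-0.100000: f=0.489000 → p ← -0.100000 + 0.2·0.489000 = -0.002200
x=1.200000, p=-0.002200: f=0.729338 → p ← -0.002200 + 0.2·0.729338 = 0.143668
x=1.400000, p=0.143668: f=1.027838 → p ← 0.143668 + 0.2·1.027838 = 0.349235
p(1.6) ≈ 0.3492

0.3492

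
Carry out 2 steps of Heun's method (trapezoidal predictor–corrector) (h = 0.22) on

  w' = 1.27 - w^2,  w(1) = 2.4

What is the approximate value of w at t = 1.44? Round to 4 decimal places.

1.5318

Heun: k1 = f(t_n, w_n); k2 = f(t_n + h, w_n + h·k1); w_{n+1} = w_n + (h/2)·(k1 + k2).
t=1.000000, w=2.400000:
  k1 = f(1.000000, 2.400000) = -4.490000
  k2 = f(1.220000, 1.412200) = -0.724309
  w ← 2.400000 + (0.22/2)·(-4.490000 + (-0.724309)) = 1.826426
t=1.220000, w=1.826426:
  k1 = f(1.220000, 1.826426) = -2.065832
  k2 = f(1.440000, 1.371943) = -0.612228
  w ← 1.826426 + (0.22/2)·(-2.065832 + (-0.612228)) = 1.531839
w(1.44) ≈ 1.5318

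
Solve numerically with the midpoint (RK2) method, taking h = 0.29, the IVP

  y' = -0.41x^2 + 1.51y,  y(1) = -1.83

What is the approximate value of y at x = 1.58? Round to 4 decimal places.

Midpoint: k1 = f(x_n, y_n); k2 = f(x_n + h/2, y_n + (h/2)·k1); y_{n+1} = y_n + h·k2.
x=1.000000, y=-1.830000:
  k1 = f(1.000000, -1.830000) = -3.173300
  k2 = f(1.145000, -2.290129) = -3.995614
  y ← -1.830000 + 0.29·(-3.995614) = -2.988728
x=1.290000, y=-2.988728:
  k1 = f(1.290000, -2.988728) = -5.195260
  k2 = f(1.435000, -3.742041) = -6.494764
  y ← -2.988728 + 0.29·(-6.494764) = -4.872210
y(1.58) ≈ -4.8722

-4.8722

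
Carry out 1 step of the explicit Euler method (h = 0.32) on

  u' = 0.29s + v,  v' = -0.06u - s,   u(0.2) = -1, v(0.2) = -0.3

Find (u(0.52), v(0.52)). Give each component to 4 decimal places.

Euler on (u,v): u_{n+1} = u_n + h·u', v_{n+1} = v_n + h·v'.
0.200000: (-1.000000, -0.300000); f=(-0.242000, -0.140000) → (-1.077440, -0.344800)
(u(0.52), v(0.52)) ≈ (-1.0774, -0.3448)

-1.0774, -0.3448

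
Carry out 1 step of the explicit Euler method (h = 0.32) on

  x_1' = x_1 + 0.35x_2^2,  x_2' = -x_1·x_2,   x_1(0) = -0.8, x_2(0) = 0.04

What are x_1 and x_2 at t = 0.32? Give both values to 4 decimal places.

Euler on (x_1,x_2): x_1_{n+1} = x_1_n + h·x_1', x_2_{n+1} = x_2_n + h·x_2'.
0.000000: (-0.800000, 0.040000); f=(-0.799440, 0.032000) → (-1.055821, 0.050240)
(x_1(0.32), x_2(0.32)) ≈ (-1.0558, 0.0502)

-1.0558, 0.0502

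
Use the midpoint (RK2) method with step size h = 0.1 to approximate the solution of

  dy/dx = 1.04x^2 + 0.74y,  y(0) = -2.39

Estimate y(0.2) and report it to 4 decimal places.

-2.7682

Midpoint: k1 = f(x_n, y_n); k2 = f(x_n + h/2, y_n + (h/2)·k1); y_{n+1} = y_n + h·k2.
x=0.000000, y=-2.390000:
  k1 = f(0.000000, -2.390000) = -1.768600
  k2 = f(0.050000, -2.478430) = -1.831438
  y ← -2.390000 + 0.1·(-1.831438) = -2.573144
x=0.100000, y=-2.573144:
  k1 = f(0.100000, -2.573144) = -1.893726
  k2 = f(0.150000, -2.667830) = -1.950794
  y ← -2.573144 + 0.1·(-1.950794) = -2.768223
y(0.2) ≈ -2.7682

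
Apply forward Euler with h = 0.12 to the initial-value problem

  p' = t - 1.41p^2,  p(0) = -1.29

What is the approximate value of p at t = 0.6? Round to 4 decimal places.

-5.9867

Euler: p_{n+1} = p_n + h·f(t_n, p_n).
t=0.000000, p=-1.290000: f=-2.346381 → p ← -1.290000 + 0.12·(-2.346381) = -1.571566
t=0.120000, p=-1.571566: f=-3.362445 → p ← -1.571566 + 0.12·(-3.362445) = -1.975059
t=0.240000, p=-1.975059: f=-5.260210 → p ← -1.975059 + 0.12·(-5.260210) = -2.606284
t=0.360000, p=-2.606284: f=-9.217732 → p ← -2.606284 + 0.12·(-9.217732) = -3.712412
t=0.480000, p=-3.712412: f=-18.952625 → p ← -3.712412 + 0.12·(-18.952625) = -5.986727
p(0.6) ≈ -5.9867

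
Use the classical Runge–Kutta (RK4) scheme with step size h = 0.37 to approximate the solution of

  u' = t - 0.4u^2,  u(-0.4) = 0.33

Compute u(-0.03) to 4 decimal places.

0.2393

RK4: k1 = f(t_n, u_n); k2 = f(t_n + h/2, u_n + (h/2)·k1); k3 = f(t_n + h/2, u_n + (h/2)·k2); k4 = f(t_n + h, u_n + h·k3); u_{n+1} = u_n + (h/6)·(k1 + 2k2 + 2k3 + k4).
t=-0.400000, u=0.330000:
  k1 = f(-0.400000, 0.330000) = -0.443560
  k2 = f(-0.215000, 0.247941) = -0.239590
  k3 = f(-0.215000, 0.285676) = -0.247644
  k4 = f(-0.030000, 0.238372) = -0.052728
  u ← 0.330000 + (0.37/6)·(k1 + 2k2 + 2k3 + k4) = 0.239303
u(-0.03) ≈ 0.2393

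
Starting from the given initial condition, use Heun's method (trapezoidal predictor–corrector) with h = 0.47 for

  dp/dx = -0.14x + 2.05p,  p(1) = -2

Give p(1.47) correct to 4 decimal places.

-4.9683

Heun: k1 = f(x_n, p_n); k2 = f(x_n + h, p_n + h·k1); p_{n+1} = p_n + (h/2)·(k1 + k2).
x=1.000000, p=-2.000000:
  k1 = f(1.000000, -2.000000) = -4.240000
  k2 = f(1.470000, -3.992800) = -8.391040
  p ← -2.000000 + (0.47/2)·(-4.240000 + (-8.391040)) = -4.968294
p(1.47) ≈ -4.9683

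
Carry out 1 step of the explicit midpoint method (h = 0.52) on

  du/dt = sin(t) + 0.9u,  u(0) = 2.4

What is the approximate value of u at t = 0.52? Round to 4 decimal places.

Midpoint: k1 = f(t_n, u_n); k2 = f(t_n + h/2, u_n + (h/2)·k1); u_{n+1} = u_n + h·k2.
t=0.000000, u=2.400000:
  k1 = f(0.000000, 2.400000) = 2.160000
  k2 = f(0.260000, 2.961600) = 2.922521
  u ← 2.400000 + 0.52·2.922521 = 3.919711
u(0.52) ≈ 3.9197

3.9197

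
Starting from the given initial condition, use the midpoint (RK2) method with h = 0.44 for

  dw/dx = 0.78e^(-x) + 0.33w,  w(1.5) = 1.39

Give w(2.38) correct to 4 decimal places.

Midpoint: k1 = f(x_n, w_n); k2 = f(x_n + h/2, w_n + (h/2)·k1); w_{n+1} = w_n + h·k2.
x=1.500000, w=1.390000:
  k1 = f(1.500000, 1.390000) = 0.632742
  k2 = f(1.720000, 1.529203) = 0.644309
  w ← 1.390000 + 0.44·0.644309 = 1.673496
x=1.940000, w=1.673496:
  k1 = f(1.940000, 1.673496) = 0.664343
  k2 = f(2.160000, 1.819651) = 0.690438
  w ← 1.673496 + 0.44·0.690438 = 1.977289
w(2.38) ≈ 1.9773

1.9773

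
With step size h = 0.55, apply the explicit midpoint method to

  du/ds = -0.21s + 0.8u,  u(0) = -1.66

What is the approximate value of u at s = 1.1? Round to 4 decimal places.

Midpoint: k1 = f(s_n, u_n); k2 = f(s_n + h/2, u_n + (h/2)·k1); u_{n+1} = u_n + h·k2.
s=0.000000, u=-1.660000:
  k1 = f(0.000000, -1.660000) = -1.328000
  k2 = f(0.275000, -2.025200) = -1.677910
  u ← -1.660000 + 0.55·(-1.677910) = -2.582851
s=0.550000, u=-2.582851:
  k1 = f(0.550000, -2.582851) = -2.181780
  k2 = f(0.825000, -3.182840) = -2.719522
  u ← -2.582851 + 0.55·(-2.719522) = -4.078588
u(1.1) ≈ -4.0786

-4.0786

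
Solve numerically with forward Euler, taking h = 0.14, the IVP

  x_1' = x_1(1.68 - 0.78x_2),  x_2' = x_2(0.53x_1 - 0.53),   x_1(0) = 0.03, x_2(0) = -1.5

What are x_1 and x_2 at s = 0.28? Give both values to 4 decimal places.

Euler on (x_1,x_2): x_1_{n+1} = x_1_n + h·x_1', x_2_{n+1} = x_2_n + h·x_2'.
0.000000: (0.030000, -1.500000); f=(0.085500, 0.771150) → (0.041970, -1.392039)
0.140000: (0.041970, -1.392039); f=(0.116080, 0.706816) → (0.058221, -1.293085)
(x_1(0.28), x_2(0.28)) ≈ (0.0582, -1.2931)

0.0582, -1.2931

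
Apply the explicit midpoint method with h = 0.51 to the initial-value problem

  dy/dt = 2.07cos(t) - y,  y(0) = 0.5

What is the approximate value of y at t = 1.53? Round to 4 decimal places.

0.9018

Midpoint: k1 = f(t_n, y_n); k2 = f(t_n + h/2, y_n + (h/2)·k1); y_{n+1} = y_n + h·k2.
t=0.000000, y=0.500000:
  k1 = f(0.000000, 0.500000) = 1.570000
  k2 = f(0.255000, 0.900350) = 1.102713
  y ← 0.500000 + 0.51·1.102713 = 1.062384
t=0.510000, y=1.062384:
  k1 = f(0.510000, 1.062384) = 0.744197
  k2 = f(0.765000, 1.252154) = 0.241107
  y ← 1.062384 + 0.51·0.241107 = 1.185348
t=1.020000, y=1.185348:
  k1 = f(1.020000, 1.185348) = -0.101981
  k2 = f(1.275000, 1.159343) = -0.555935
  y ← 1.185348 + 0.51·(-0.555935) = 0.901822
y(1.53) ≈ 0.9018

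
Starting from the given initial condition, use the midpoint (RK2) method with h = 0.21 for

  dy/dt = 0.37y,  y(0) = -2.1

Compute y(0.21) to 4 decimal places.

Midpoint: k1 = f(t_n, y_n); k2 = f(t_n + h/2, y_n + (h/2)·k1); y_{n+1} = y_n + h·k2.
t=0.000000, y=-2.100000:
  k1 = f(0.000000, -2.100000) = -0.777000
  k2 = f(0.105000, -2.181585) = -0.807186
  y ← -2.100000 + 0.21·(-0.807186) = -2.269509
y(0.21) ≈ -2.2695

-2.2695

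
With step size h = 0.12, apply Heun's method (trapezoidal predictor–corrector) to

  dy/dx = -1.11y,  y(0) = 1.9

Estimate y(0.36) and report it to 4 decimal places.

Heun: k1 = f(x_n, y_n); k2 = f(x_n + h, y_n + h·k1); y_{n+1} = y_n + (h/2)·(k1 + k2).
x=0.000000, y=1.900000:
  k1 = f(0.000000, 1.900000) = -2.109000
  k2 = f(0.120000, 1.646920) = -1.828081
  y ← 1.900000 + (0.12/2)·(-2.109000 + (-1.828081)) = 1.663775
x=0.120000, y=1.663775:
  k1 = f(0.120000, 1.663775) = -1.846790
  k2 = f(0.240000, 1.442160) = -1.600798
  y ← 1.663775 + (0.12/2)·(-1.846790 + (-1.600798)) = 1.456920
x=0.240000, y=1.456920:
  k1 = f(0.240000, 1.456920) = -1.617181
  k2 = f(0.360000, 1.262858) = -1.401773
  y ← 1.456920 + (0.12/2)·(-1.617181 + (-1.401773)) = 1.275783
y(0.36) ≈ 1.2758

1.2758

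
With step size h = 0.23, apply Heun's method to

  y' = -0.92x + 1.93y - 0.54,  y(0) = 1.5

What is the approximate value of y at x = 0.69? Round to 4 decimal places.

4.4270

Heun: k1 = f(x_n, y_n); k2 = f(x_n + h, y_n + h·k1); y_{n+1} = y_n + (h/2)·(k1 + k2).
x=0.000000, y=1.500000:
  k1 = f(0.000000, 1.500000) = 2.355000
  k2 = f(0.230000, 2.041650) = 3.188784
  y ← 1.500000 + (0.23/2)·(2.355000 + 3.188784) = 2.137535
x=0.230000, y=2.137535:
  k1 = f(0.230000, 2.137535) = 3.373843
  k2 = f(0.460000, 2.913519) = 4.659892
  y ← 2.137535 + (0.23/2)·(3.373843 + 4.659892) = 3.061415
x=0.460000, y=3.061415:
  k1 = f(0.460000, 3.061415) = 4.945330
  k2 = f(0.690000, 4.198841) = 6.928963
  y ← 3.061415 + (0.23/2)·(4.945330 + 6.928963) = 4.426958
y(0.69) ≈ 4.4270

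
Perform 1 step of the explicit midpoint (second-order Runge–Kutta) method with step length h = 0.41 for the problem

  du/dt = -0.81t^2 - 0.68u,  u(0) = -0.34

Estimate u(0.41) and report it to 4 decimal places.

Midpoint: k1 = f(t_n, u_n); k2 = f(t_n + h/2, u_n + (h/2)·k1); u_{n+1} = u_n + h·k2.
t=0.000000, u=-0.340000:
  k1 = f(0.000000, -0.340000) = 0.231200
  k2 = f(0.205000, -0.292604) = 0.164930
  u ← -0.340000 + 0.41·0.164930 = -0.272379
u(0.41) ≈ -0.2724

-0.2724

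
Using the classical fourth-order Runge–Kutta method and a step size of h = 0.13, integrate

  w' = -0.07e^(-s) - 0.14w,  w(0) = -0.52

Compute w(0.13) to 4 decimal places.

-0.5191

RK4: k1 = f(s_n, w_n); k2 = f(s_n + h/2, w_n + (h/2)·k1); k3 = f(s_n + h/2, w_n + (h/2)·k2); k4 = f(s_n + h, w_n + h·k3); w_{n+1} = w_n + (h/6)·(k1 + 2k2 + 2k3 + k4).
s=0.000000, w=-0.520000:
  k1 = f(0.000000, -0.520000) = 0.002800
  k2 = f(0.065000, -0.519818) = 0.007180
  k3 = f(0.065000, -0.519533) = 0.007140
  k4 = f(0.130000, -0.519072) = 0.011203
  w ← -0.520000 + (0.13/6)·(k1 + 2k2 + 2k3 + k4) = -0.519076
w(0.13) ≈ -0.5191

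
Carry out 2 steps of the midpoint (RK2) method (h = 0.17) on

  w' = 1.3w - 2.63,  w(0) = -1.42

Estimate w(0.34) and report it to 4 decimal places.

Midpoint: k1 = f(t_n, w_n); k2 = f(t_n + h/2, w_n + (h/2)·k1); w_{n+1} = w_n + h·k2.
t=0.000000, w=-1.420000:
  k1 = f(0.000000, -1.420000) = -4.476000
  k2 = f(0.085000, -1.800460) = -4.970598
  w ← -1.420000 + 0.17·(-4.970598) = -2.265002
t=0.170000, w=-2.265002:
  k1 = f(0.170000, -2.265002) = -5.574502
  k2 = f(0.255000, -2.738834) = -6.190485
  w ← -2.265002 + 0.17·(-6.190485) = -3.317384
w(0.34) ≈ -3.3174

-3.3174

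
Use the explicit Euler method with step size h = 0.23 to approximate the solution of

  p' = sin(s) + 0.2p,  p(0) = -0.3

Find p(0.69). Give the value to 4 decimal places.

-0.1864

Euler: p_{n+1} = p_n + h·f(s_n, p_n).
s=0.000000, p=-0.300000: f=-0.060000 → p ← -0.300000 + 0.23·(-0.060000) = -0.313800
s=0.230000, p=-0.313800: f=0.165218 → p ← -0.313800 + 0.23·0.165218 = -0.275800
s=0.460000, p=-0.275800: f=0.388788 → p ← -0.275800 + 0.23·0.388788 = -0.186379
p(0.69) ≈ -0.1864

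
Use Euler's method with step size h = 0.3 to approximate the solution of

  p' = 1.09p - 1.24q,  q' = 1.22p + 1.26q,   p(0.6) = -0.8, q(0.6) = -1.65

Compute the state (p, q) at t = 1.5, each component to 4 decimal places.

Euler on (p,q): p_{n+1} = p_n + h·p', q_{n+1} = q_n + h·q'.
0.600000: (-0.800000, -1.650000); f=(1.174000, -3.055000) → (-0.447800, -2.566500)
0.900000: (-0.447800, -2.566500); f=(2.694358, -3.780106) → (0.360507, -3.700532)
1.200000: (0.360507, -3.700532); f=(4.981612, -4.222851) → (1.854991, -4.967387)
(p(1.5), q(1.5)) ≈ (1.8550, -4.9674)

1.8550, -4.9674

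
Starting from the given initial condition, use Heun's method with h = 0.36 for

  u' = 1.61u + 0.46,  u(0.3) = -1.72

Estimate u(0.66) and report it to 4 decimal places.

-2.7922

Heun: k1 = f(s_n, u_n); k2 = f(s_n + h, u_n + h·k1); u_{n+1} = u_n + (h/2)·(k1 + k2).
s=0.300000, u=-1.720000:
  k1 = f(0.300000, -1.720000) = -2.309200
  k2 = f(0.660000, -2.551312) = -3.647612
  u ← -1.720000 + (0.36/2)·(-2.309200 + (-3.647612)) = -2.792226
u(0.66) ≈ -2.7922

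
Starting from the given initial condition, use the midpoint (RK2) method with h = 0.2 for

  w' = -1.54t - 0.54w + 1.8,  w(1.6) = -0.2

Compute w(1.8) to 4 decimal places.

-0.3360

Midpoint: k1 = f(t_n, w_n); k2 = f(t_n + h/2, w_n + (h/2)·k1); w_{n+1} = w_n + h·k2.
t=1.600000, w=-0.200000:
  k1 = f(1.600000, -0.200000) = -0.556000
  k2 = f(1.700000, -0.255600) = -0.679976
  w ← -0.200000 + 0.2·(-0.679976) = -0.335995
w(1.8) ≈ -0.3360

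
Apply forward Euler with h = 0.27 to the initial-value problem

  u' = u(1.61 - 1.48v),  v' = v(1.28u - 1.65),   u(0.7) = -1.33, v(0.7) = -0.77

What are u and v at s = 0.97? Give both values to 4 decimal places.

-2.3174, -0.0730

Euler on (u,v): u_{n+1} = u_n + h·u', v_{n+1} = v_n + h·v'.
0.700000: (-1.330000, -0.770000); f=(-3.656968, 2.581348) → (-2.317381, -0.073036)
(u(0.97), v(0.97)) ≈ (-2.3174, -0.0730)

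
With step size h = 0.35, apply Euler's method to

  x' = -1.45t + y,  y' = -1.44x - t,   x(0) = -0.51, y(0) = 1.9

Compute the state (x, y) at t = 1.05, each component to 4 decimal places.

1.0618, 1.3423

Euler on (x,y): x_{n+1} = x_n + h·x', y_{n+1} = y_n + h·y'.
0.000000: (-0.510000, 1.900000); f=(1.900000, 0.734400) → (0.155000, 2.157040)
0.350000: (0.155000, 2.157040); f=(1.649540, -0.573200) → (0.732339, 1.956420)
0.700000: (0.732339, 1.956420); f=(0.941420, -1.754568) → (1.061836, 1.342321)
(x(1.05), y(1.05)) ≈ (1.0618, 1.3423)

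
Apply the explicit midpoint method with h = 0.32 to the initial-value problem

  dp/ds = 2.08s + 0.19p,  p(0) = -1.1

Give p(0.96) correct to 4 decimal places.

Midpoint: k1 = f(s_n, p_n); k2 = f(s_n + h/2, p_n + (h/2)·k1); p_{n+1} = p_n + h·k2.
s=0.000000, p=-1.100000:
  k1 = f(0.000000, -1.100000) = -0.209000
  k2 = f(0.160000, -1.133440) = 0.117446
  p ← -1.100000 + 0.32·0.117446 = -1.062417
s=0.320000, p=-1.062417:
  k1 = f(0.320000, -1.062417) = 0.463741
  k2 = f(0.480000, -0.988219) = 0.810638
  p ← -1.062417 + 0.32·0.810638 = -0.803013
s=0.640000, p=-0.803013:
  k1 = f(0.640000, -0.803013) = 1.178628
  k2 = f(0.800000, -0.614432) = 1.547258
  p ← -0.803013 + 0.32·1.547258 = -0.307890
p(0.96) ≈ -0.3079

-0.3079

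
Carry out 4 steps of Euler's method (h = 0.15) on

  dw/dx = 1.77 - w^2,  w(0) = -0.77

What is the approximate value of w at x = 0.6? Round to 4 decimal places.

0.1257

Euler: w_{n+1} = w_n + h·f(x_n, w_n).
x=0.000000, w=-0.770000: f=1.177100 → w ← -0.770000 + 0.15·1.177100 = -0.593435
x=0.150000, w=-0.593435: f=1.417835 → w ← -0.593435 + 0.15·1.417835 = -0.380760
x=0.300000, w=-0.380760: f=1.625022 → w ← -0.380760 + 0.15·1.625022 = -0.137006
x=0.450000, w=-0.137006: f=1.751229 → w ← -0.137006 + 0.15·1.751229 = 0.125678
w(0.6) ≈ 0.1257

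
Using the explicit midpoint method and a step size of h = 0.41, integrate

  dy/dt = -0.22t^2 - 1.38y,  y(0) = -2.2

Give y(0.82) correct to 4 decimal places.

Midpoint: k1 = f(t_n, y_n); k2 = f(t_n + h/2, y_n + (h/2)·k1); y_{n+1} = y_n + h·k2.
t=0.000000, y=-2.200000:
  k1 = f(0.000000, -2.200000) = 3.036000
  k2 = f(0.205000, -1.577620) = 2.167870
  y ← -2.200000 + 0.41·2.167870 = -1.311173
t=0.410000, y=-1.311173:
  k1 = f(0.410000, -1.311173) = 1.772437
  k2 = f(0.615000, -0.947824) = 1.224787
  y ← -1.311173 + 0.41·1.224787 = -0.809011
y(0.82) ≈ -0.8090

-0.8090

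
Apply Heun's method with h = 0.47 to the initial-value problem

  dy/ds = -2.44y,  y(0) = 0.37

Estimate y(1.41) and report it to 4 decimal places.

Heun: k1 = f(s_n, y_n); k2 = f(s_n + h, y_n + h·k1); y_{n+1} = y_n + (h/2)·(k1 + k2).
s=0.000000, y=0.370000:
  k1 = f(0.000000, 0.370000) = -0.902800
  k2 = f(0.470000, -0.054316) = 0.132531
  y ← 0.370000 + (0.47/2)·(-0.902800 + 0.132531) = 0.188987
s=0.470000, y=0.188987:
  k1 = f(0.470000, 0.188987) = -0.461128
  k2 = f(0.940000, -0.027743) = 0.067694
  y ← 0.188987 + (0.47/2)·(-0.461128 + 0.067694) = 0.096530
s=0.940000, y=0.096530:
  k1 = f(0.940000, 0.096530) = -0.235533
  k2 = f(1.410000, -0.014171) = 0.034576
  y ← 0.096530 + (0.47/2)·(-0.235533 + 0.034576) = 0.049305
y(1.41) ≈ 0.0493

0.0493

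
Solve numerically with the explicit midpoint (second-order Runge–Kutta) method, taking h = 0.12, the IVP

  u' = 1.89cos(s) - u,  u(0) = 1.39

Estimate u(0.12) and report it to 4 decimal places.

1.4460

Midpoint: k1 = f(s_n, u_n); k2 = f(s_n + h/2, u_n + (h/2)·k1); u_{n+1} = u_n + h·k2.
s=0.000000, u=1.390000:
  k1 = f(0.000000, 1.390000) = 0.500000
  k2 = f(0.060000, 1.420000) = 0.466599
  u ← 1.390000 + 0.12·0.466599 = 1.445992
u(0.12) ≈ 1.4460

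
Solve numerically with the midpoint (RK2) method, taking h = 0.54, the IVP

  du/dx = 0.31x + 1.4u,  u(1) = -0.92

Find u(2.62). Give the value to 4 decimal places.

-5.3381

Midpoint: k1 = f(x_n, u_n); k2 = f(x_n + h/2, u_n + (h/2)·k1); u_{n+1} = u_n + h·k2.
x=1.000000, u=-0.920000:
  k1 = f(1.000000, -0.920000) = -0.978000
  k2 = f(1.270000, -1.184060) = -1.263984
  u ← -0.920000 + 0.54·(-1.263984) = -1.602551
x=1.540000, u=-1.602551:
  k1 = f(1.540000, -1.602551) = -1.766172
  k2 = f(1.810000, -2.079418) = -2.350085
  u ← -1.602551 + 0.54·(-2.350085) = -2.871597
x=2.080000, u=-2.871597:
  k1 = f(2.080000, -2.871597) = -3.375436
  k2 = f(2.350000, -3.782965) = -4.567651
  u ← -2.871597 + 0.54·(-4.567651) = -5.338129
u(2.62) ≈ -5.3381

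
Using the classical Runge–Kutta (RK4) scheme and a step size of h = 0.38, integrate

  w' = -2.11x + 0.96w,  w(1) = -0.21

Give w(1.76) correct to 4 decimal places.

RK4: k1 = f(x_n, w_n); k2 = f(x_n + h/2, w_n + (h/2)·k1); k3 = f(x_n + h/2, w_n + (h/2)·k2); k4 = f(x_n + h, w_n + h·k3); w_{n+1} = w_n + (h/6)·(k1 + 2k2 + 2k3 + k4).
x=1.000000, w=-0.210000:
  k1 = f(1.000000, -0.210000) = -2.311600
  k2 = f(1.190000, -0.649204) = -3.134136
  k3 = f(1.190000, -0.805486) = -3.284166
  k4 = f(1.380000, -1.457983) = -4.311464
  w ← -0.210000 + (0.38/6)·(k1 + 2k2 + 2k3 + k4) = -1.442446
x=1.380000, w=-1.442446:
  k1 = f(1.380000, -1.442446) = -4.296548
  k2 = f(1.570000, -2.258790) = -5.481138
  k3 = f(1.570000, -2.483862) = -5.697207
  k4 = f(1.760000, -3.607384) = -7.176689
  w ← -1.442446 + (0.38/6)·(k1 + 2k2 + 2k3 + k4) = -3.585008
w(1.76) ≈ -3.5850

-3.5850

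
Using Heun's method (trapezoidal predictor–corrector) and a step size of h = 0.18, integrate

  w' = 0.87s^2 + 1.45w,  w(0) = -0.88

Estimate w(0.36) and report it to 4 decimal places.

Heun: k1 = f(s_n, w_n); k2 = f(s_n + h, w_n + h·k1); w_{n+1} = w_n + (h/2)·(k1 + k2).
s=0.000000, w=-0.880000:
  k1 = f(0.000000, -0.880000) = -1.276000
  k2 = f(0.180000, -1.109680) = -1.580848
  w ← -0.880000 + (0.18/2)·(-1.276000 + (-1.580848)) = -1.137116
s=0.180000, w=-1.137116:
  k1 = f(0.180000, -1.137116) = -1.620631
  k2 = f(0.360000, -1.428830) = -1.959051
  w ← -1.137116 + (0.18/2)·(-1.620631 + (-1.959051)) = -1.459288
w(0.36) ≈ -1.4593

-1.4593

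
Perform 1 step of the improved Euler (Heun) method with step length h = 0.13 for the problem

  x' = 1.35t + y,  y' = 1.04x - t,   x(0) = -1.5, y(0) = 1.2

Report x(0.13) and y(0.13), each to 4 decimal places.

-1.3458, 0.9993

Heun on (x,y): k1 = f(t_n, state_n); k2 = f(t_n + h, state_n + h·k1); state_{n+1} = state_n + (h/2)·(k1 + k2).
0.000000: (-1.500000, 1.200000)
  k1 = (1.200000, -1.560000)
  predictor → (-1.344000, 0.997200)
  k2 = (1.172700, -1.527760)
  → (-1.345775, 0.999296)
(x(0.13), y(0.13)) ≈ (-1.3458, 0.9993)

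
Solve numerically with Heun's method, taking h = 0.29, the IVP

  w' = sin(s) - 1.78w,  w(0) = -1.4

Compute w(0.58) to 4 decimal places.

Heun: k1 = f(s_n, w_n); k2 = f(s_n + h, w_n + h·k1); w_{n+1} = w_n + (h/2)·(k1 + k2).
s=0.000000, w=-1.400000:
  k1 = f(0.000000, -1.400000) = 2.492000
  k2 = f(0.290000, -0.677320) = 1.491582
  w ← -1.400000 + (0.29/2)·(2.492000 + 1.491582) = -0.822381
s=0.290000, w=-0.822381:
  k1 = f(0.290000, -0.822381) = 1.749790
  k2 = f(0.580000, -0.314942) = 1.108620
  w ← -0.822381 + (0.29/2)·(1.749790 + 1.108620) = -0.407911
w(0.58) ≈ -0.4079

-0.4079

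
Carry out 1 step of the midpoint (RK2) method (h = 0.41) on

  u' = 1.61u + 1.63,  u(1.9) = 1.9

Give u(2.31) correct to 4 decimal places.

Midpoint: k1 = f(t_n, u_n); k2 = f(t_n + h/2, u_n + (h/2)·k1); u_{n+1} = u_n + h·k2.
t=1.900000, u=1.900000:
  k1 = f(1.900000, 1.900000) = 4.689000
  k2 = f(2.105000, 2.861245) = 6.236604
  u ← 1.900000 + 0.41·6.236604 = 4.457008
u(2.31) ≈ 4.4570

4.4570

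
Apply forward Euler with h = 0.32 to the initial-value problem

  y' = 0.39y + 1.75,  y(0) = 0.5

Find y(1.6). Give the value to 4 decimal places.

4.4919

Euler: y_{n+1} = y_n + h·f(t_n, y_n).
t=0.000000, y=0.500000: f=1.945000 → y ← 0.500000 + 0.32·1.945000 = 1.122400
t=0.320000, y=1.122400: f=2.187736 → y ← 1.122400 + 0.32·2.187736 = 1.822476
t=0.640000, y=1.822476: f=2.460765 → y ← 1.822476 + 0.32·2.460765 = 2.609920
t=0.960000, y=2.609920: f=2.767869 → y ← 2.609920 + 0.32·2.767869 = 3.495639
t=1.280000, y=3.495639: f=3.113299 → y ← 3.495639 + 0.32·3.113299 = 4.491894
y(1.6) ≈ 4.4919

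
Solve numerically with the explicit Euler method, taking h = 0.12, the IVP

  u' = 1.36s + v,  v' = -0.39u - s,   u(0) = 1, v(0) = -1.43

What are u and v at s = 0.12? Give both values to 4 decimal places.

0.8284, -1.4768

Euler on (u,v): u_{n+1} = u_n + h·u', v_{n+1} = v_n + h·v'.
0.000000: (1.000000, -1.430000); f=(-1.430000, -0.390000) → (0.828400, -1.476800)
(u(0.12), v(0.12)) ≈ (0.8284, -1.4768)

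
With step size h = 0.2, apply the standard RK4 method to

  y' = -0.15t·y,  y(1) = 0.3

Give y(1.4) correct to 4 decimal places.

RK4: k1 = f(t_n, y_n); k2 = f(t_n + h/2, y_n + (h/2)·k1); k3 = f(t_n + h/2, y_n + (h/2)·k2); k4 = f(t_n + h, y_n + h·k3); y_{n+1} = y_n + (h/6)·(k1 + 2k2 + 2k3 + k4).
t=1.000000, y=0.300000:
  k1 = f(1.000000, 0.300000) = -0.045000
  k2 = f(1.100000, 0.295500) = -0.048758
  k3 = f(1.100000, 0.295124) = -0.048696
  k4 = f(1.200000, 0.290261) = -0.052247
  y ← 0.300000 + (0.2/6)·(k1 + 2k2 + 2k3 + k4) = 0.290262
t=1.200000, y=0.290262:
  k1 = f(1.200000, 0.290262) = -0.052247
  k2 = f(1.300000, 0.285037) = -0.055582
  k3 = f(1.300000, 0.284703) = -0.055517
  k4 = f(1.400000, 0.279158) = -0.058623
  y ← 0.290262 + (0.2/6)·(k1 + 2k2 + 2k3 + k4) = 0.279159
y(1.4) ≈ 0.2792

0.2792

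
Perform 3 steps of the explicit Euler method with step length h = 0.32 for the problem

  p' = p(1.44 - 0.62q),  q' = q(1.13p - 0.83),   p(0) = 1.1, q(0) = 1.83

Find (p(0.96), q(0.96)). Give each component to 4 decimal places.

Euler on (p,q): p_{n+1} = p_n + h·p', q_{n+1} = q_n + h·q'.
0.000000: (1.100000, 1.830000); f=(0.335940, 0.755790) → (1.207501, 2.071853)
0.320000: (1.207501, 2.071853); f=(0.187708, 1.107355) → (1.267567, 2.426207)
0.640000: (1.267567, 2.426207); f=(-0.081439, 1.461428) → (1.241507, 2.893863)
(p(0.96), q(0.96)) ≈ (1.2415, 2.8939)

1.2415, 2.8939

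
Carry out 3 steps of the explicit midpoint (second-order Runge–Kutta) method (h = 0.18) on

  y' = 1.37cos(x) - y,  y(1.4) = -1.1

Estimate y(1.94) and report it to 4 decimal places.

Midpoint: k1 = f(x_n, y_n); k2 = f(x_n + h/2, y_n + (h/2)·k1); y_{n+1} = y_n + h·k2.
x=1.400000, y=-1.100000:
  k1 = f(1.400000, -1.100000) = 1.332855
  k2 = f(1.490000, -0.980043) = 1.090614
  y ← -1.100000 + 0.18·1.090614 = -0.903690
x=1.580000, y=-0.903690:
  k1 = f(1.580000, -0.903690) = 0.891081
  k2 = f(1.670000, -0.823492) = 0.687806
  y ← -0.903690 + 0.18·0.687806 = -0.779884
x=1.760000, y=-0.779884:
  k1 = f(1.760000, -0.779884) = 0.522219
  k2 = f(1.850000, -0.732885) = 0.355326
  y ← -0.779884 + 0.18·0.355326 = -0.715926
y(1.94) ≈ -0.7159

-0.7159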